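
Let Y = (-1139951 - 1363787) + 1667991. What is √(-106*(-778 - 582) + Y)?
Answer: 3*I*√76843 ≈ 831.62*I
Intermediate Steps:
Y = -835747 (Y = -2503738 + 1667991 = -835747)
√(-106*(-778 - 582) + Y) = √(-106*(-778 - 582) - 835747) = √(-106*(-1360) - 835747) = √(144160 - 835747) = √(-691587) = 3*I*√76843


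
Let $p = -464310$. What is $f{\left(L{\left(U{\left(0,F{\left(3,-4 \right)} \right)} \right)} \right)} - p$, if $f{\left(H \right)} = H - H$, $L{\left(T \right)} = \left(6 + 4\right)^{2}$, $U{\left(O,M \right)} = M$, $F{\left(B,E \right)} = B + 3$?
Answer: $464310$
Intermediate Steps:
$F{\left(B,E \right)} = 3 + B$
$L{\left(T \right)} = 100$ ($L{\left(T \right)} = 10^{2} = 100$)
$f{\left(H \right)} = 0$
$f{\left(L{\left(U{\left(0,F{\left(3,-4 \right)} \right)} \right)} \right)} - p = 0 - -464310 = 0 + 464310 = 464310$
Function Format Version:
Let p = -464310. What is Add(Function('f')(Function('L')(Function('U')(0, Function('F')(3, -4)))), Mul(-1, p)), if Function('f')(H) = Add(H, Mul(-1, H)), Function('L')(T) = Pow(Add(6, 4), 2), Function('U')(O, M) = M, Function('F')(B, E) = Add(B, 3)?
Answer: 464310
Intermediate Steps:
Function('F')(B, E) = Add(3, B)
Function('L')(T) = 100 (Function('L')(T) = Pow(10, 2) = 100)
Function('f')(H) = 0
Add(Function('f')(Function('L')(Function('U')(0, Function('F')(3, -4)))), Mul(-1, p)) = Add(0, Mul(-1, -464310)) = Add(0, 464310) = 464310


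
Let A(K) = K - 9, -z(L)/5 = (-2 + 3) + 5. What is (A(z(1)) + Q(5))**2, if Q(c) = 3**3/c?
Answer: 28224/25 ≈ 1129.0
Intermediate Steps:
z(L) = -30 (z(L) = -5*((-2 + 3) + 5) = -5*(1 + 5) = -5*6 = -30)
Q(c) = 27/c
A(K) = -9 + K
(A(z(1)) + Q(5))**2 = ((-9 - 30) + 27/5)**2 = (-39 + 27*(1/5))**2 = (-39 + 27/5)**2 = (-168/5)**2 = 28224/25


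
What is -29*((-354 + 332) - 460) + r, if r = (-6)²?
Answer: 14014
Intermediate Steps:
r = 36
-29*((-354 + 332) - 460) + r = -29*((-354 + 332) - 460) + 36 = -29*(-22 - 460) + 36 = -29*(-482) + 36 = 13978 + 36 = 14014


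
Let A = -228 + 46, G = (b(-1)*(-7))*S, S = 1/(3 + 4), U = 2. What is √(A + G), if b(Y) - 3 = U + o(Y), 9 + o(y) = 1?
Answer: I*√179 ≈ 13.379*I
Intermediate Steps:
o(y) = -8 (o(y) = -9 + 1 = -8)
S = ⅐ (S = 1/7 = ⅐ ≈ 0.14286)
b(Y) = -3 (b(Y) = 3 + (2 - 8) = 3 - 6 = -3)
G = 3 (G = -3*(-7)*(⅐) = 21*(⅐) = 3)
A = -182
√(A + G) = √(-182 + 3) = √(-179) = I*√179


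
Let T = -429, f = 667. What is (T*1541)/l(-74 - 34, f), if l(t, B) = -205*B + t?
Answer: 661089/136843 ≈ 4.8310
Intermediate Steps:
l(t, B) = t - 205*B
(T*1541)/l(-74 - 34, f) = (-429*1541)/((-74 - 34) - 205*667) = -661089/(-108 - 136735) = -661089/(-136843) = -661089*(-1/136843) = 661089/136843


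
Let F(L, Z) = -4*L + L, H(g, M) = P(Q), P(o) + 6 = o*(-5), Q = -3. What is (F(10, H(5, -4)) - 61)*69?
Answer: -6279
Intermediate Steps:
P(o) = -6 - 5*o (P(o) = -6 + o*(-5) = -6 - 5*o)
H(g, M) = 9 (H(g, M) = -6 - 5*(-3) = -6 + 15 = 9)
F(L, Z) = -3*L
(F(10, H(5, -4)) - 61)*69 = (-3*10 - 61)*69 = (-30 - 61)*69 = -91*69 = -6279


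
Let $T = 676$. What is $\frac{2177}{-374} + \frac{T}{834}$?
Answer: $- \frac{781397}{155958} \approx -5.0103$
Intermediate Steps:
$\frac{2177}{-374} + \frac{T}{834} = \frac{2177}{-374} + \frac{676}{834} = 2177 \left(- \frac{1}{374}\right) + 676 \cdot \frac{1}{834} = - \frac{2177}{374} + \frac{338}{417} = - \frac{781397}{155958}$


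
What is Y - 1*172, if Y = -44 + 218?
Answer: 2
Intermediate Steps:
Y = 174
Y - 1*172 = 174 - 1*172 = 174 - 172 = 2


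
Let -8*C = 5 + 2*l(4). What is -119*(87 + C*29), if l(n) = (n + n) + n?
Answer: 17255/8 ≈ 2156.9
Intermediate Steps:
l(n) = 3*n (l(n) = 2*n + n = 3*n)
C = -29/8 (C = -(5 + 2*(3*4))/8 = -(5 + 2*12)/8 = -(5 + 24)/8 = -⅛*29 = -29/8 ≈ -3.6250)
-119*(87 + C*29) = -119*(87 - 29/8*29) = -119*(87 - 841/8) = -119*(-145/8) = 17255/8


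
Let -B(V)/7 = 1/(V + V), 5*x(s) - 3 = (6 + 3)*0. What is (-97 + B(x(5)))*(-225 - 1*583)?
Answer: 249268/3 ≈ 83089.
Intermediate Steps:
x(s) = ⅗ (x(s) = ⅗ + ((6 + 3)*0)/5 = ⅗ + (9*0)/5 = ⅗ + (⅕)*0 = ⅗ + 0 = ⅗)
B(V) = -7/(2*V) (B(V) = -7/(V + V) = -7*1/(2*V) = -7/(2*V))
(-97 + B(x(5)))*(-225 - 1*583) = (-97 - 7/(2*⅗))*(-225 - 1*583) = (-97 - 7/2*5/3)*(-225 - 583) = (-97 - 35/6)*(-808) = -617/6*(-808) = 249268/3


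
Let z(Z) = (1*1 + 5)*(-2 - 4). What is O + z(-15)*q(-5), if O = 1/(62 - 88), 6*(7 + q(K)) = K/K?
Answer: 6395/26 ≈ 245.96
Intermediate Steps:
q(K) = -41/6 (q(K) = -7 + (K/K)/6 = -7 + (1/6)*1 = -7 + 1/6 = -41/6)
z(Z) = -36 (z(Z) = (1 + 5)*(-6) = 6*(-6) = -36)
O = -1/26 (O = 1/(-26) = -1/26 ≈ -0.038462)
O + z(-15)*q(-5) = -1/26 - 36*(-41/6) = -1/26 + 246 = 6395/26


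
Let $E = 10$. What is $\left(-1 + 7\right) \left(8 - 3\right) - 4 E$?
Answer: $-10$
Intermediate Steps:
$\left(-1 + 7\right) \left(8 - 3\right) - 4 E = \left(-1 + 7\right) \left(8 - 3\right) - 40 = 6 \cdot 5 - 40 = 30 - 40 = -10$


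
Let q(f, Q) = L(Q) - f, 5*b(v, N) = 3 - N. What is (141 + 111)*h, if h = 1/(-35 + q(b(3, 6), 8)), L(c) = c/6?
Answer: -945/124 ≈ -7.6210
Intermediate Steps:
L(c) = c/6 (L(c) = c*(⅙) = c/6)
b(v, N) = ⅗ - N/5 (b(v, N) = (3 - N)/5 = ⅗ - N/5)
q(f, Q) = -f + Q/6 (q(f, Q) = Q/6 - f = -f + Q/6)
h = -15/496 (h = 1/(-35 + (-(⅗ - ⅕*6) + (⅙)*8)) = 1/(-35 + (-(⅗ - 6/5) + 4/3)) = 1/(-35 + (-1*(-⅗) + 4/3)) = 1/(-35 + (⅗ + 4/3)) = 1/(-35 + 29/15) = 1/(-496/15) = -15/496 ≈ -0.030242)
(141 + 111)*h = (141 + 111)*(-15/496) = 252*(-15/496) = -945/124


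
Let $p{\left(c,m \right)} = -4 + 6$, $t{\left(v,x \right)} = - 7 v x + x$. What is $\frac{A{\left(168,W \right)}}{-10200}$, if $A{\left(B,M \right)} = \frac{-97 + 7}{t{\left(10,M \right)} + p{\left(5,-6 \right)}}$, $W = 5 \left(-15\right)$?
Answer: $\frac{3}{1760180} \approx 1.7044 \cdot 10^{-6}$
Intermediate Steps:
$t{\left(v,x \right)} = x - 7 v x$ ($t{\left(v,x \right)} = - 7 v x + x = x - 7 v x$)
$p{\left(c,m \right)} = 2$
$W = -75$
$A{\left(B,M \right)} = - \frac{90}{2 - 69 M}$ ($A{\left(B,M \right)} = \frac{-97 + 7}{M \left(1 - 70\right) + 2} = - \frac{90}{M \left(1 - 70\right) + 2} = - \frac{90}{M \left(-69\right) + 2} = - \frac{90}{- 69 M + 2} = - \frac{90}{2 - 69 M}$)
$\frac{A{\left(168,W \right)}}{-10200} = \frac{90 \frac{1}{-2 + 69 \left(-75\right)}}{-10200} = \frac{90}{-2 - 5175} \left(- \frac{1}{10200}\right) = \frac{90}{-5177} \left(- \frac{1}{10200}\right) = 90 \left(- \frac{1}{5177}\right) \left(- \frac{1}{10200}\right) = \left(- \frac{90}{5177}\right) \left(- \frac{1}{10200}\right) = \frac{3}{1760180}$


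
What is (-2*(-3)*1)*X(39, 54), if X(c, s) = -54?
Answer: -324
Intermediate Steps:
(-2*(-3)*1)*X(39, 54) = (-2*(-3)*1)*(-54) = (6*1)*(-54) = 6*(-54) = -324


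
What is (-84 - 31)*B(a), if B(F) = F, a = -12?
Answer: 1380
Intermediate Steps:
(-84 - 31)*B(a) = (-84 - 31)*(-12) = -115*(-12) = 1380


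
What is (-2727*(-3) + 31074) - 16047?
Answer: 23208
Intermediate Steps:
(-2727*(-3) + 31074) - 16047 = (8181 + 31074) - 16047 = 39255 - 16047 = 23208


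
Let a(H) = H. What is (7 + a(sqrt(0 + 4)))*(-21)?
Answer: -189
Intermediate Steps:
(7 + a(sqrt(0 + 4)))*(-21) = (7 + sqrt(0 + 4))*(-21) = (7 + sqrt(4))*(-21) = (7 + 2)*(-21) = 9*(-21) = -189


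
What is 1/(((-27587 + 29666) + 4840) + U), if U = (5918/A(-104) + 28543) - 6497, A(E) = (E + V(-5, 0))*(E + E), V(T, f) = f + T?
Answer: 11336/328350199 ≈ 3.4524e-5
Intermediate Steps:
V(T, f) = T + f
A(E) = 2*E*(-5 + E) (A(E) = (E + (-5 + 0))*(E + E) = (E - 5)*(2*E) = (-5 + E)*(2*E) = 2*E*(-5 + E))
U = 249916415/11336 (U = (5918/((2*(-104)*(-5 - 104))) + 28543) - 6497 = (5918/((2*(-104)*(-109))) + 28543) - 6497 = (5918/22672 + 28543) - 6497 = (5918*(1/22672) + 28543) - 6497 = (2959/11336 + 28543) - 6497 = 323566407/11336 - 6497 = 249916415/11336 ≈ 22046.)
1/(((-27587 + 29666) + 4840) + U) = 1/(((-27587 + 29666) + 4840) + 249916415/11336) = 1/((2079 + 4840) + 249916415/11336) = 1/(6919 + 249916415/11336) = 1/(328350199/11336) = 11336/328350199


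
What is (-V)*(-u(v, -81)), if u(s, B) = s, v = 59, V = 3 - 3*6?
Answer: -885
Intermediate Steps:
V = -15 (V = 3 - 18 = -15)
(-V)*(-u(v, -81)) = (-1*(-15))*(-1*59) = 15*(-59) = -885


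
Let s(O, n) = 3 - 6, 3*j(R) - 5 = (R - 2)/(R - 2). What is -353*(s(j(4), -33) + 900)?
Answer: -316641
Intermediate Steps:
j(R) = 2 (j(R) = 5/3 + ((R - 2)/(R - 2))/3 = 5/3 + ((-2 + R)/(-2 + R))/3 = 5/3 + (1/3)*1 = 5/3 + 1/3 = 2)
s(O, n) = -3
-353*(s(j(4), -33) + 900) = -353*(-3 + 900) = -353*897 = -316641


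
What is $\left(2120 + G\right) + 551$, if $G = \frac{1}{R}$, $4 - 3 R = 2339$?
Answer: $\frac{6236782}{2335} \approx 2671.0$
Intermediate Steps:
$R = - \frac{2335}{3}$ ($R = \frac{4}{3} - \frac{2339}{3} = - \frac{2335}{3} \approx -778.33$)
$G = - \frac{3}{2335}$ ($G = \frac{1}{- \frac{2335}{3}} = - \frac{3}{2335} \approx -0.0012848$)
$\left(2120 + G\right) + 551 = \left(2120 - \frac{3}{2335}\right) + 551 = \frac{4950197}{2335} + 551 = \frac{6236782}{2335}$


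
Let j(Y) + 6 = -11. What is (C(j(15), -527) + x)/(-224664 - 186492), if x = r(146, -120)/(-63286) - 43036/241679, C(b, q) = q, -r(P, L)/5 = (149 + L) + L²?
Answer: 297988832077/232910694470232 ≈ 0.0012794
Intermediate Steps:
j(Y) = -17 (j(Y) = -6 - 11 = -17)
r(P, L) = -745 - 5*L - 5*L² (r(P, L) = -5*((149 + L) + L²) = -5*(149 + L + L²) = -745 - 5*L - 5*L²)
x = 14712355159/15294897194 (x = (-745 - 5*(-120) - 5*(-120)²)/(-63286) - 43036/241679 = (-745 + 600 - 5*14400)*(-1/63286) - 43036*1/241679 = (-745 + 600 - 72000)*(-1/63286) - 43036/241679 = -72145*(-1/63286) - 43036/241679 = 72145/63286 - 43036/241679 = 14712355159/15294897194 ≈ 0.96191)
(C(j(15), -527) + x)/(-224664 - 186492) = (-527 + 14712355159/15294897194)/(-224664 - 186492) = -8045698466079/15294897194/(-411156) = -8045698466079/15294897194*(-1/411156) = 297988832077/232910694470232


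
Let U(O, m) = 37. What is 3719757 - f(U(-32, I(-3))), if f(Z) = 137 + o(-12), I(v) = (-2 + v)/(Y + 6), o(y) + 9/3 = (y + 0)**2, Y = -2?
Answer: 3719479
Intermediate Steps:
o(y) = -3 + y**2 (o(y) = -3 + (y + 0)**2 = -3 + y**2)
I(v) = -1/2 + v/4 (I(v) = (-2 + v)/(-2 + 6) = (-2 + v)/4 = (-2 + v)*(1/4) = -1/2 + v/4)
f(Z) = 278 (f(Z) = 137 + (-3 + (-12)**2) = 137 + (-3 + 144) = 137 + 141 = 278)
3719757 - f(U(-32, I(-3))) = 3719757 - 1*278 = 3719757 - 278 = 3719479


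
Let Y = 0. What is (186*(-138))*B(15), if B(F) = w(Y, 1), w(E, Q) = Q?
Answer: -25668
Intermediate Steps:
B(F) = 1
(186*(-138))*B(15) = (186*(-138))*1 = -25668*1 = -25668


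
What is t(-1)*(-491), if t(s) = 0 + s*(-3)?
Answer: -1473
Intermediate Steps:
t(s) = -3*s (t(s) = 0 - 3*s = -3*s)
t(-1)*(-491) = -3*(-1)*(-491) = 3*(-491) = -1473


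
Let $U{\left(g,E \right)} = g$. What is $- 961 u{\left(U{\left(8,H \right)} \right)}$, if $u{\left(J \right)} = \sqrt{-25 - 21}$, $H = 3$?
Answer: $- 961 i \sqrt{46} \approx - 6517.8 i$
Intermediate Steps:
$u{\left(J \right)} = i \sqrt{46}$ ($u{\left(J \right)} = \sqrt{-46} = i \sqrt{46}$)
$- 961 u{\left(U{\left(8,H \right)} \right)} = - 961 i \sqrt{46}$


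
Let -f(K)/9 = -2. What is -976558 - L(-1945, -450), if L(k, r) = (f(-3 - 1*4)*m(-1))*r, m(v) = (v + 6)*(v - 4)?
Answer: -1179058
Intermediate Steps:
f(K) = 18 (f(K) = -9*(-2) = 18)
m(v) = (-4 + v)*(6 + v) (m(v) = (6 + v)*(-4 + v) = (-4 + v)*(6 + v))
L(k, r) = -450*r (L(k, r) = (18*(-24 + (-1)² + 2*(-1)))*r = (18*(-24 + 1 - 2))*r = (18*(-25))*r = -450*r)
-976558 - L(-1945, -450) = -976558 - (-450)*(-450) = -976558 - 1*202500 = -976558 - 202500 = -1179058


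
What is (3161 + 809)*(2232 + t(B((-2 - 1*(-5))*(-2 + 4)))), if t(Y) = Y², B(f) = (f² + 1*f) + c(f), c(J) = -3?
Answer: 14899410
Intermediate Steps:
B(f) = -3 + f + f² (B(f) = (f² + 1*f) - 3 = (f² + f) - 3 = (f + f²) - 3 = -3 + f + f²)
(3161 + 809)*(2232 + t(B((-2 - 1*(-5))*(-2 + 4)))) = (3161 + 809)*(2232 + (-3 + (-2 - 1*(-5))*(-2 + 4) + ((-2 - 1*(-5))*(-2 + 4))²)²) = 3970*(2232 + (-3 + (-2 + 5)*2 + ((-2 + 5)*2)²)²) = 3970*(2232 + (-3 + 3*2 + (3*2)²)²) = 3970*(2232 + (-3 + 6 + 6²)²) = 3970*(2232 + (-3 + 6 + 36)²) = 3970*(2232 + 39²) = 3970*(2232 + 1521) = 3970*3753 = 14899410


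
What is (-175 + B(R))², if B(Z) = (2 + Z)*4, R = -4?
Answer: 33489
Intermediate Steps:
B(Z) = 8 + 4*Z
(-175 + B(R))² = (-175 + (8 + 4*(-4)))² = (-175 + (8 - 16))² = (-175 - 8)² = (-183)² = 33489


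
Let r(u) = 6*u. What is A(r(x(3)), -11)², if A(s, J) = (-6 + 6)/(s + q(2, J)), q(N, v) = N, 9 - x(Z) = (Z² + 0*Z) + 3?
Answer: 0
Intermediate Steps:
x(Z) = 6 - Z² (x(Z) = 9 - ((Z² + 0*Z) + 3) = 9 - ((Z² + 0) + 3) = 9 - (Z² + 3) = 9 - (3 + Z²) = 9 + (-3 - Z²) = 6 - Z²)
A(s, J) = 0 (A(s, J) = (-6 + 6)/(s + 2) = 0/(2 + s) = 0)
A(r(x(3)), -11)² = 0² = 0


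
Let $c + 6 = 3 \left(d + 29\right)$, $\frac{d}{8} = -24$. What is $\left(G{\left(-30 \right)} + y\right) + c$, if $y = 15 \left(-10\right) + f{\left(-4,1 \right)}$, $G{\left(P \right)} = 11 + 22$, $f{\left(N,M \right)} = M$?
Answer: $-611$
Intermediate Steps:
$d = -192$ ($d = 8 \left(-24\right) = -192$)
$G{\left(P \right)} = 33$
$c = -495$ ($c = -6 + 3 \left(-192 + 29\right) = -6 + 3 \left(-163\right) = -6 - 489 = -495$)
$y = -149$ ($y = 15 \left(-10\right) + 1 = -150 + 1 = -149$)
$\left(G{\left(-30 \right)} + y\right) + c = \left(33 - 149\right) - 495 = -116 - 495 = -611$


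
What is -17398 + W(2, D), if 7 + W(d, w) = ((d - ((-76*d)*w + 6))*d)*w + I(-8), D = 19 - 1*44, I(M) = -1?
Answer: 172794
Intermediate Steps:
D = -25 (D = 19 - 44 = -25)
W(d, w) = -8 + d*w*(-6 + d + 76*d*w) (W(d, w) = -7 + (((d - ((-76*d)*w + 6))*d)*w - 1) = -7 + (((d - (-76*d*w + 6))*d)*w - 1) = -7 + (((d - (6 - 76*d*w))*d)*w - 1) = -7 + (((d + (-6 + 76*d*w))*d)*w - 1) = -7 + (((-6 + d + 76*d*w)*d)*w - 1) = -7 + ((d*(-6 + d + 76*d*w))*w - 1) = -7 + (d*w*(-6 + d + 76*d*w) - 1) = -7 + (-1 + d*w*(-6 + d + 76*d*w)) = -8 + d*w*(-6 + d + 76*d*w))
-17398 + W(2, D) = -17398 + (-8 - 25*2² - 6*2*(-25) + 76*2²*(-25)²) = -17398 + (-8 - 25*4 + 300 + 76*4*625) = -17398 + (-8 - 100 + 300 + 190000) = -17398 + 190192 = 172794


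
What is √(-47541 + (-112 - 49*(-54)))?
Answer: I*√45007 ≈ 212.15*I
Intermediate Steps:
√(-47541 + (-112 - 49*(-54))) = √(-47541 + (-112 + 2646)) = √(-47541 + 2534) = √(-45007) = I*√45007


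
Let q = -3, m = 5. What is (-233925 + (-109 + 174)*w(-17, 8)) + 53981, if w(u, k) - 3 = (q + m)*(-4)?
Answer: -180269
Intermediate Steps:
w(u, k) = -5 (w(u, k) = 3 + (-3 + 5)*(-4) = 3 + 2*(-4) = 3 - 8 = -5)
(-233925 + (-109 + 174)*w(-17, 8)) + 53981 = (-233925 + (-109 + 174)*(-5)) + 53981 = (-233925 + 65*(-5)) + 53981 = (-233925 - 325) + 53981 = -234250 + 53981 = -180269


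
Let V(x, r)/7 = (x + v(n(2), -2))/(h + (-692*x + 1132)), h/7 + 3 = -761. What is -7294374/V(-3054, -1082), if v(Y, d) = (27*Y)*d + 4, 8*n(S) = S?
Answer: 30769887021696/42889 ≈ 7.1743e+8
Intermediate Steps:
h = -5348 (h = -21 + 7*(-761) = -21 - 5327 = -5348)
n(S) = S/8
v(Y, d) = 4 + 27*Y*d (v(Y, d) = 27*Y*d + 4 = 4 + 27*Y*d)
V(x, r) = 7*(-19/2 + x)/(-4216 - 692*x) (V(x, r) = 7*((x + (4 + 27*((1/8)*2)*(-2)))/(-5348 + (-692*x + 1132))) = 7*((x + (4 + 27*(1/4)*(-2)))/(-5348 + (1132 - 692*x))) = 7*((x + (4 - 27/2))/(-4216 - 692*x)) = 7*((x - 19/2)/(-4216 - 692*x)) = 7*((-19/2 + x)/(-4216 - 692*x)) = 7*(-19/2 + x)/(-4216 - 692*x))
-7294374/V(-3054, -1082) = -7294374*8*(1054 + 173*(-3054))/(7*(19 - 2*(-3054))) = -7294374*8*(1054 - 528342)/(7*(19 + 6108)) = -7294374/((7/8)*6127/(-527288)) = -7294374/((7/8)*(-1/527288)*6127) = -7294374/(-42889/4218304) = -7294374*(-4218304/42889) = 30769887021696/42889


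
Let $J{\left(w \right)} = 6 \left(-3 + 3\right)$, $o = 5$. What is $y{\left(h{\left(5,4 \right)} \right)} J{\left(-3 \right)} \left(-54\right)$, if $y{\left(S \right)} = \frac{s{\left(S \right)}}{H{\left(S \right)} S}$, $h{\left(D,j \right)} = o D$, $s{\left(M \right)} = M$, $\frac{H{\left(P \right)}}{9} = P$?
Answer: $0$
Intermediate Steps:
$H{\left(P \right)} = 9 P$
$J{\left(w \right)} = 0$ ($J{\left(w \right)} = 6 \cdot 0 = 0$)
$h{\left(D,j \right)} = 5 D$
$y{\left(S \right)} = \frac{1}{9 S}$ ($y{\left(S \right)} = \frac{S}{9 S S} = \frac{S}{9 S^{2}} = S \frac{1}{9 S^{2}} = \frac{1}{9 S}$)
$y{\left(h{\left(5,4 \right)} \right)} J{\left(-3 \right)} \left(-54\right) = \frac{1}{9 \cdot 5 \cdot 5} \cdot 0 \left(-54\right) = \frac{1}{9 \cdot 25} \cdot 0 \left(-54\right) = \frac{1}{9} \cdot \frac{1}{25} \cdot 0 \left(-54\right) = \frac{1}{225} \cdot 0 \left(-54\right) = 0 \left(-54\right) = 0$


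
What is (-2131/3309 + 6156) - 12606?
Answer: -21345181/3309 ≈ -6450.6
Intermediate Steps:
(-2131/3309 + 6156) - 12606 = 20368073/3309 - 12606 = -21345181/3309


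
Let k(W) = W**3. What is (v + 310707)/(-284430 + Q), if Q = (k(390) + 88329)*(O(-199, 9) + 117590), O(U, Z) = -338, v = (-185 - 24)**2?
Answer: 177194/3482813927739 ≈ 5.0877e-8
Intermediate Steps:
v = 43681 (v = (-209)**2 = 43681)
Q = 6965628139908 (Q = (390**3 + 88329)*(-338 + 117590) = (59319000 + 88329)*117252 = 59407329*117252 = 6965628139908)
(v + 310707)/(-284430 + Q) = (43681 + 310707)/(-284430 + 6965628139908) = 354388/6965627855478 = 354388*(1/6965627855478) = 177194/3482813927739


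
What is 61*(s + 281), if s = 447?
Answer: 44408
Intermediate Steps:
61*(s + 281) = 61*(447 + 281) = 61*728 = 44408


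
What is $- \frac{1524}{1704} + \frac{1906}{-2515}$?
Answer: $- \frac{590057}{357130} \approx -1.6522$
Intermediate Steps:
$- \frac{1524}{1704} + \frac{1906}{-2515} = \left(-1524\right) \frac{1}{1704} + 1906 \left(- \frac{1}{2515}\right) = - \frac{127}{142} - \frac{1906}{2515} = - \frac{590057}{357130}$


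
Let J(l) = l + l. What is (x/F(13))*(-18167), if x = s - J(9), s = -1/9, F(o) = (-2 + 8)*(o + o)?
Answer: 2961221/1404 ≈ 2109.1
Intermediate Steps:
F(o) = 12*o (F(o) = 6*(2*o) = 12*o)
J(l) = 2*l
s = -⅑ (s = -1*⅑ = -⅑ ≈ -0.11111)
x = -163/9 (x = -⅑ - 2*9 = -⅑ - 1*18 = -⅑ - 18 = -163/9 ≈ -18.111)
(x/F(13))*(-18167) = -163/(9*(12*13))*(-18167) = -163/9/156*(-18167) = -163/9*1/156*(-18167) = -163/1404*(-18167) = 2961221/1404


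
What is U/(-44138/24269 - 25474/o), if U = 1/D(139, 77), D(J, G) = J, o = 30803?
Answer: -747558007/274915773480 ≈ -0.0027192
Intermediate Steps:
U = 1/139 ≈ 0.0071942
U/(-44138/24269 - 25474/o) = 1/(139*(-44138/24269 - 25474/30803)) = 1/(139*(-1977811320/747558007)) = (1/139)*(-747558007/1977811320) = -747558007/274915773480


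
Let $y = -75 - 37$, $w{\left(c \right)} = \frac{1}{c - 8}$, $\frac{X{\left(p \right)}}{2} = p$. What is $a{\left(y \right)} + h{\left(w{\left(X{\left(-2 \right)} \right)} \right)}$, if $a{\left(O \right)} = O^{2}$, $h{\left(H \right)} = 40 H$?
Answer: $\frac{37622}{3} \approx 12541.0$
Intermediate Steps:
$X{\left(p \right)} = 2 p$
$w{\left(c \right)} = \frac{1}{-8 + c}$
$y = -112$ ($y = -75 - 37 = -112$)
$a{\left(y \right)} + h{\left(w{\left(X{\left(-2 \right)} \right)} \right)} = \left(-112\right)^{2} + \frac{40}{-8 + 2 \left(-2\right)} = 12544 + \frac{40}{-8 - 4} = 12544 + \frac{40}{-12} = 12544 + 40 \left(- \frac{1}{12}\right) = 12544 - \frac{10}{3} = \frac{37622}{3}$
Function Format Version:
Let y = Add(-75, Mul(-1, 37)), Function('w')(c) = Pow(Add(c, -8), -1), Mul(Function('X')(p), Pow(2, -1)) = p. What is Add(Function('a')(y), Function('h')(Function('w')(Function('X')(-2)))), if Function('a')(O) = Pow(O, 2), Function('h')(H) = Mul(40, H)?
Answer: Rational(37622, 3) ≈ 12541.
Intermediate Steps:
Function('X')(p) = Mul(2, p)
Function('w')(c) = Pow(Add(-8, c), -1)
y = -112 (y = Add(-75, -37) = -112)
Add(Function('a')(y), Function('h')(Function('w')(Function('X')(-2)))) = Add(Pow(-112, 2), Mul(40, Pow(Add(-8, Mul(2, -2)), -1))) = Add(12544, Mul(40, Pow(Add(-8, -4), -1))) = Add(12544, Mul(40, Pow(-12, -1))) = Add(12544, Mul(40, Rational(-1, 12))) = Add(12544, Rational(-10, 3)) = Rational(37622, 3)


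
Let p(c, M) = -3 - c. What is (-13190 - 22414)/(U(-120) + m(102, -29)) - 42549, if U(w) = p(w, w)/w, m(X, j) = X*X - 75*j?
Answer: -7136239863/167707 ≈ -42552.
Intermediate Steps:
m(X, j) = X² - 75*j
U(w) = (-3 - w)/w
(-13190 - 22414)/(U(-120) + m(102, -29)) - 42549 = (-13190 - 22414)/((-3 - 1*(-120))/(-120) + (102² - 75*(-29))) - 42549 = -35604/(-(-3 + 120)/120 + (10404 + 2175)) - 42549 = -35604/(-1/120*117 + 12579) - 42549 = -35604/(-39/40 + 12579) - 42549 = -35604/503121/40 - 42549 = -35604*40/503121 - 42549 = -474720/167707 - 42549 = -7136239863/167707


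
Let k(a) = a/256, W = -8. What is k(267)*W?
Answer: -267/32 ≈ -8.3438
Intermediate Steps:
k(a) = a/256 (k(a) = a*(1/256) = a/256)
k(267)*W = ((1/256)*267)*(-8) = (267/256)*(-8) = -267/32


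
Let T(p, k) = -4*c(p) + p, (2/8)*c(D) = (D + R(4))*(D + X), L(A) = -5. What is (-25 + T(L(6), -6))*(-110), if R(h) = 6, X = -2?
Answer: -9020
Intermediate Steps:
c(D) = 4*(-2 + D)*(6 + D) (c(D) = 4*((D + 6)*(D - 2)) = 4*((6 + D)*(-2 + D)) = 4*((-2 + D)*(6 + D)) = 4*(-2 + D)*(6 + D))
T(p, k) = 192 - 63*p - 16*p² (T(p, k) = -4*(-48 + 4*p² + 16*p) + p = (192 - 64*p - 16*p²) + p = 192 - 63*p - 16*p²)
(-25 + T(L(6), -6))*(-110) = (-25 + (192 - 63*(-5) - 16*(-5)²))*(-110) = (-25 + (192 + 315 - 16*25))*(-110) = (-25 + (192 + 315 - 400))*(-110) = (-25 + 107)*(-110) = 82*(-110) = -9020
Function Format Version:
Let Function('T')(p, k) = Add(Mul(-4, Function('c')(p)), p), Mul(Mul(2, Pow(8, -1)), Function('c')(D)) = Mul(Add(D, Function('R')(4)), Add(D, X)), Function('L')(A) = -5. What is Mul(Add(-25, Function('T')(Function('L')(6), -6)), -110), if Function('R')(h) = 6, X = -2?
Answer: -9020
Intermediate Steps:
Function('c')(D) = Mul(4, Add(-2, D), Add(6, D)) (Function('c')(D) = Mul(4, Mul(Add(D, 6), Add(D, -2))) = Mul(4, Mul(Add(6, D), Add(-2, D))) = Mul(4, Mul(Add(-2, D), Add(6, D))) = Mul(4, Add(-2, D), Add(6, D)))
Function('T')(p, k) = Add(192, Mul(-63, p), Mul(-16, Pow(p, 2))) (Function('T')(p, k) = Add(Mul(-4, Add(-48, Mul(4, Pow(p, 2)), Mul(16, p))), p) = Add(Add(192, Mul(-64, p), Mul(-16, Pow(p, 2))), p) = Add(192, Mul(-63, p), Mul(-16, Pow(p, 2))))
Mul(Add(-25, Function('T')(Function('L')(6), -6)), -110) = Mul(Add(-25, Add(192, Mul(-63, -5), Mul(-16, Pow(-5, 2)))), -110) = Mul(Add(-25, Add(192, 315, Mul(-16, 25))), -110) = Mul(Add(-25, Add(192, 315, -400)), -110) = Mul(Add(-25, 107), -110) = Mul(82, -110) = -9020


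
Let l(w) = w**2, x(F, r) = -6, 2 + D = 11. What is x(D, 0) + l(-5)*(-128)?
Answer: -3206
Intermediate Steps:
D = 9 (D = -2 + 11 = 9)
x(D, 0) + l(-5)*(-128) = -6 + (-5)**2*(-128) = -6 + 25*(-128) = -6 - 3200 = -3206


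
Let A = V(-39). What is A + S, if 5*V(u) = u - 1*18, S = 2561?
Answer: 12748/5 ≈ 2549.6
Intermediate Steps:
V(u) = -18/5 + u/5 (V(u) = (u - 1*18)/5 = (u - 18)/5 = (-18 + u)/5 = -18/5 + u/5)
A = -57/5 (A = -18/5 + (⅕)*(-39) = -18/5 - 39/5 = -57/5 ≈ -11.400)
A + S = -57/5 + 2561 = 12748/5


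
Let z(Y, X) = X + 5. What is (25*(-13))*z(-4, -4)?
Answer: -325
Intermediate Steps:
z(Y, X) = 5 + X
(25*(-13))*z(-4, -4) = (25*(-13))*(5 - 4) = -325*1 = -325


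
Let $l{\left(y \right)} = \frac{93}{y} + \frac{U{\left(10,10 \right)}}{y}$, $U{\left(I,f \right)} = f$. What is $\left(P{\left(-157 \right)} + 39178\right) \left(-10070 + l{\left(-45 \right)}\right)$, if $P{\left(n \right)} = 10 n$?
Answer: $- \frac{5681979608}{15} \approx -3.788 \cdot 10^{8}$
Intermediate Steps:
$l{\left(y \right)} = \frac{103}{y}$ ($l{\left(y \right)} = \frac{93}{y} + \frac{10}{y} = \frac{103}{y}$)
$\left(P{\left(-157 \right)} + 39178\right) \left(-10070 + l{\left(-45 \right)}\right) = \left(10 \left(-157\right) + 39178\right) \left(-10070 + \frac{103}{-45}\right) = \left(-1570 + 39178\right) \left(-10070 + 103 \left(- \frac{1}{45}\right)\right) = 37608 \left(-10070 - \frac{103}{45}\right) = 37608 \left(- \frac{453253}{45}\right) = - \frac{5681979608}{15}$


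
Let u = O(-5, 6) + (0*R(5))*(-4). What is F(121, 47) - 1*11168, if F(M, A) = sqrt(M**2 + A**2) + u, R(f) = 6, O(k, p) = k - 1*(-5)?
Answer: -11168 + 5*sqrt(674) ≈ -11038.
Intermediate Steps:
O(k, p) = 5 + k (O(k, p) = k + 5 = 5 + k)
u = 0 (u = (5 - 5) + (0*6)*(-4) = 0 + 0*(-4) = 0 + 0 = 0)
F(M, A) = sqrt(A**2 + M**2) (F(M, A) = sqrt(M**2 + A**2) + 0 = sqrt(A**2 + M**2) + 0 = sqrt(A**2 + M**2))
F(121, 47) - 1*11168 = sqrt(47**2 + 121**2) - 1*11168 = sqrt(2209 + 14641) - 11168 = sqrt(16850) - 11168 = 5*sqrt(674) - 11168 = -11168 + 5*sqrt(674)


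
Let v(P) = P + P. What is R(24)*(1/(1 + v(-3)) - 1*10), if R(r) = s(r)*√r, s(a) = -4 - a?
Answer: 2856*√6/5 ≈ 1399.1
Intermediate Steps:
v(P) = 2*P
R(r) = √r*(-4 - r) (R(r) = (-4 - r)*√r = √r*(-4 - r))
R(24)*(1/(1 + v(-3)) - 1*10) = (√24*(-4 - 1*24))*(1/(1 + 2*(-3)) - 1*10) = ((2*√6)*(-4 - 24))*(1/(1 - 6) - 10) = ((2*√6)*(-28))*(1/(-5) - 10) = (-56*√6)*(-⅕ - 10) = -56*√6*(-51/5) = 2856*√6/5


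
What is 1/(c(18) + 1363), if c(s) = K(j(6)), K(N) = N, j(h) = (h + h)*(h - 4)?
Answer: 1/1387 ≈ 0.00072098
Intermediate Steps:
j(h) = 2*h*(-4 + h) (j(h) = (2*h)*(-4 + h) = 2*h*(-4 + h))
c(s) = 24 (c(s) = 2*6*(-4 + 6) = 2*6*2 = 24)
1/(c(18) + 1363) = 1/(24 + 1363) = 1/1387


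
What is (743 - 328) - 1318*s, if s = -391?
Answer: 515753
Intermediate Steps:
(743 - 328) - 1318*s = (743 - 328) - 1318*(-391) = 415 + 515338 = 515753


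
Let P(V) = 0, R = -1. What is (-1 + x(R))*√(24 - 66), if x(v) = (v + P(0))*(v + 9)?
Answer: -9*I*√42 ≈ -58.327*I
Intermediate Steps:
x(v) = v*(9 + v) (x(v) = (v + 0)*(v + 9) = v*(9 + v))
(-1 + x(R))*√(24 - 66) = (-1 - (9 - 1))*√(24 - 66) = (-1 - 1*8)*√(-42) = (-1 - 8)*(I*√42) = -9*I*√42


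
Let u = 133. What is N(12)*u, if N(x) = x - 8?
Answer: 532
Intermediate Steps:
N(x) = -8 + x
N(12)*u = (-8 + 12)*133 = 4*133 = 532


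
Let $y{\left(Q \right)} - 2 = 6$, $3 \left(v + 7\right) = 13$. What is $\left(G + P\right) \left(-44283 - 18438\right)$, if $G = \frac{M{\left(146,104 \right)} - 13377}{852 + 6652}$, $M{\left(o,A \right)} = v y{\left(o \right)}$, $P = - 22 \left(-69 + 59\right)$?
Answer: $- \frac{102704487615}{7504} \approx -1.3687 \cdot 10^{7}$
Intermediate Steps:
$v = - \frac{8}{3}$ ($v = -7 + \frac{1}{3} \cdot 13 = -7 + \frac{13}{3} = - \frac{8}{3} \approx -2.6667$)
$P = 220$ ($P = \left(-22\right) \left(-10\right) = 220$)
$y{\left(Q \right)} = 8$ ($y{\left(Q \right)} = 2 + 6 = 8$)
$M{\left(o,A \right)} = - \frac{64}{3}$ ($M{\left(o,A \right)} = \left(- \frac{8}{3}\right) 8 = - \frac{64}{3}$)
$G = - \frac{40195}{22512}$ ($G = \frac{- \frac{64}{3} - 13377}{852 + 6652} = - \frac{40195}{3 \cdot 7504} = \left(- \frac{40195}{3}\right) \frac{1}{7504} = - \frac{40195}{22512} \approx -1.7855$)
$\left(G + P\right) \left(-44283 - 18438\right) = \left(- \frac{40195}{22512} + 220\right) \left(-44283 - 18438\right) = \frac{4912445}{22512} \left(-62721\right) = - \frac{102704487615}{7504}$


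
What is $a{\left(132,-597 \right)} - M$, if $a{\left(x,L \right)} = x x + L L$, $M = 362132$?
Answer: $11701$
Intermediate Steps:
$a{\left(x,L \right)} = L^{2} + x^{2}$ ($a{\left(x,L \right)} = x^{2} + L^{2} = L^{2} + x^{2}$)
$a{\left(132,-597 \right)} - M = \left(\left(-597\right)^{2} + 132^{2}\right) - 362132 = \left(356409 + 17424\right) - 362132 = 373833 - 362132 = 11701$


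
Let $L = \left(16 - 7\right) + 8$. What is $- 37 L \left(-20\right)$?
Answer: $12580$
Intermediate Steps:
$L = 17$ ($L = 9 + 8 = 17$)
$- 37 L \left(-20\right) = \left(-37\right) 17 \left(-20\right) = \left(-629\right) \left(-20\right) = 12580$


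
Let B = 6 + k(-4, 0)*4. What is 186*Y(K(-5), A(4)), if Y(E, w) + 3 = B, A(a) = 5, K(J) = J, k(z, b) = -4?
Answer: -2418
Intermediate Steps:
B = -10 (B = 6 - 4*4 = 6 - 16 = -10)
Y(E, w) = -13 (Y(E, w) = -3 - 10 = -13)
186*Y(K(-5), A(4)) = 186*(-13) = -2418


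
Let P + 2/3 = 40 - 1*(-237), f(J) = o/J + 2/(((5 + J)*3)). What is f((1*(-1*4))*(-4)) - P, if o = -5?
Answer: -278827/1008 ≈ -276.61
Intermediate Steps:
f(J) = -5/J + 2/(15 + 3*J) (f(J) = -5/J + 2/(((5 + J)*3)) = -5/J + 2/(15 + 3*J))
P = 829/3 (P = -⅔ + (40 - 1*(-237)) = -⅔ + (40 + 237) = -⅔ + 277 = 829/3 ≈ 276.33)
f((1*(-1*4))*(-4)) - P = (-75 - 13*1*(-1*4)*(-4))/(3*(((1*(-1*4))*(-4)))*(5 + (1*(-1*4))*(-4))) - 1*829/3 = (-75 - 13*1*(-4)*(-4))/(3*(((1*(-4))*(-4)))*(5 + (1*(-4))*(-4))) - 829/3 = (-75 - (-52)*(-4))/(3*((-4*(-4)))*(5 - 4*(-4))) - 829/3 = (⅓)*(-75 - 13*16)/(16*(5 + 16)) - 829/3 = (⅓)*(1/16)*(-75 - 208)/21 - 829/3 = (⅓)*(1/16)*(1/21)*(-283) - 829/3 = -283/1008 - 829/3 = -278827/1008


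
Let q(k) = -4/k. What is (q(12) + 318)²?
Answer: 908209/9 ≈ 1.0091e+5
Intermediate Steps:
(q(12) + 318)² = (-4/12 + 318)² = (-4*1/12 + 318)² = (-⅓ + 318)² = (953/3)² = 908209/9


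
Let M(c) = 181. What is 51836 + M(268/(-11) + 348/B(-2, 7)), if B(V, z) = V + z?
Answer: 52017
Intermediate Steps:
51836 + M(268/(-11) + 348/B(-2, 7)) = 51836 + 181 = 52017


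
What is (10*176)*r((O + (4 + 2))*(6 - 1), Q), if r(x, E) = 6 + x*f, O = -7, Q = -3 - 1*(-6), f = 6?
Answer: -42240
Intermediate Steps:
Q = 3 (Q = -3 + 6 = 3)
r(x, E) = 6 + 6*x (r(x, E) = 6 + x*6 = 6 + 6*x)
(10*176)*r((O + (4 + 2))*(6 - 1), Q) = (10*176)*(6 + 6*((-7 + (4 + 2))*(6 - 1))) = 1760*(6 + 6*((-7 + 6)*5)) = 1760*(6 + 6*(-1*5)) = 1760*(6 + 6*(-5)) = 1760*(6 - 30) = 1760*(-24) = -42240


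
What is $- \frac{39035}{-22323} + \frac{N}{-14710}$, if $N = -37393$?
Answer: $\frac{1408928789}{328371330} \approx 4.2907$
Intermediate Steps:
$- \frac{39035}{-22323} + \frac{N}{-14710} = - \frac{39035}{-22323} - \frac{37393}{-14710} = \left(-39035\right) \left(- \frac{1}{22323}\right) - - \frac{37393}{14710} = \frac{39035}{22323} + \frac{37393}{14710} = \frac{1408928789}{328371330}$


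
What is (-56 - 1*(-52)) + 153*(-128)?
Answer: -19588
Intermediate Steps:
(-56 - 1*(-52)) + 153*(-128) = (-56 + 52) - 19584 = -4 - 19584 = -19588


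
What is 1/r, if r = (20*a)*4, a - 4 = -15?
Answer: -1/880 ≈ -0.0011364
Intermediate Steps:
a = -11 (a = 4 - 15 = -11)
r = -880 (r = (20*(-11))*4 = -220*4 = -880)
1/r = 1/(-880) = -1/880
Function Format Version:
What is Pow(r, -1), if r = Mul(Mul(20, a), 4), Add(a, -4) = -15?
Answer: Rational(-1, 880) ≈ -0.0011364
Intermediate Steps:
a = -11 (a = Add(4, -15) = -11)
r = -880 (r = Mul(Mul(20, -11), 4) = Mul(-220, 4) = -880)
Pow(r, -1) = Pow(-880, -1) = Rational(-1, 880)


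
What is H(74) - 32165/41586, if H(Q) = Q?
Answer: 3045199/41586 ≈ 73.227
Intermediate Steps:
H(74) - 32165/41586 = 74 - 32165/41586 = 3045199/41586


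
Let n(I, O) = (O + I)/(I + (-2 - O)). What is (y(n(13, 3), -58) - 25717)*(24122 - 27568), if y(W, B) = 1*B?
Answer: 88820650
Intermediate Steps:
n(I, O) = (I + O)/(-2 + I - O)
y(W, B) = B
(y(n(13, 3), -58) - 25717)*(24122 - 27568) = (-58 - 25717)*(24122 - 27568) = -25775*(-3446) = 88820650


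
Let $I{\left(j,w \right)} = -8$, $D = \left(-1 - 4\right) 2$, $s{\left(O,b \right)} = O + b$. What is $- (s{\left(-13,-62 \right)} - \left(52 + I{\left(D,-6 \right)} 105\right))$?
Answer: $-713$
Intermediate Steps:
$D = -10$ ($D = \left(-5\right) 2 = -10$)
$- (s{\left(-13,-62 \right)} - \left(52 + I{\left(D,-6 \right)} 105\right)) = - (\left(-13 - 62\right) - \left(52 - 840\right)) = - (-75 - \left(52 - 840\right)) = - (-75 - -788) = - (-75 + 788) = \left(-1\right) 713 = -713$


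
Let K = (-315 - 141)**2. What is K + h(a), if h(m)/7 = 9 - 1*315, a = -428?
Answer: 205794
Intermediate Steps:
h(m) = -2142 (h(m) = 7*(9 - 1*315) = 7*(9 - 315) = 7*(-306) = -2142)
K = 207936 (K = (-456)**2 = 207936)
K + h(a) = 207936 - 2142 = 205794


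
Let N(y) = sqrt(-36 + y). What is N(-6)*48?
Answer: 48*I*sqrt(42) ≈ 311.08*I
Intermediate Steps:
N(-6)*48 = sqrt(-36 - 6)*48 = sqrt(-42)*48 = (I*sqrt(42))*48 = 48*I*sqrt(42)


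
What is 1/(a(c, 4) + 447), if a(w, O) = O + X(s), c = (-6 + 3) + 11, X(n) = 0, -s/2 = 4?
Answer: 1/451 ≈ 0.0022173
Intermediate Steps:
s = -8 (s = -2*4 = -8)
c = 8 (c = -3 + 11 = 8)
a(w, O) = O (a(w, O) = O + 0 = O)
1/(a(c, 4) + 447) = 1/(4 + 447) = 1/451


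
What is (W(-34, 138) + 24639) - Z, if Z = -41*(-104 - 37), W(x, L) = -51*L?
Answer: 11820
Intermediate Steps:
Z = 5781 (Z = -41*(-141) = 5781)
(W(-34, 138) + 24639) - Z = (-51*138 + 24639) - 1*5781 = (-7038 + 24639) - 5781 = 17601 - 5781 = 11820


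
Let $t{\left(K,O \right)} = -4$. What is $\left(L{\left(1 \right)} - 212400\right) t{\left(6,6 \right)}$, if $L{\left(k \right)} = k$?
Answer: $849596$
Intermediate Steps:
$\left(L{\left(1 \right)} - 212400\right) t{\left(6,6 \right)} = \left(1 - 212400\right) \left(-4\right) = \left(-212399\right) \left(-4\right) = 849596$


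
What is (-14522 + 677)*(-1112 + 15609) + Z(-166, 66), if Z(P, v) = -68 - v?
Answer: -200711099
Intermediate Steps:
(-14522 + 677)*(-1112 + 15609) + Z(-166, 66) = (-14522 + 677)*(-1112 + 15609) + (-68 - 1*66) = -13845*14497 + (-68 - 66) = -200710965 - 134 = -200711099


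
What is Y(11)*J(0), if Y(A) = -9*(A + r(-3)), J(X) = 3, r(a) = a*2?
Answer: -135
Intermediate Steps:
r(a) = 2*a
Y(A) = 54 - 9*A (Y(A) = -9*(A + 2*(-3)) = -9*(A - 6) = -9*(-6 + A) = 54 - 9*A)
Y(11)*J(0) = (54 - 9*11)*3 = (54 - 99)*3 = -45*3 = -135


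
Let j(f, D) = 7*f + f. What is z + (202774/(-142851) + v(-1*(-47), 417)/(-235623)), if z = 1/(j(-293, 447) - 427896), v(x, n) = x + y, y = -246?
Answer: -2282655963952877/1609048895541280 ≈ -1.4186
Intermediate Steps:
v(x, n) = -246 + x (v(x, n) = x - 246 = -246 + x)
j(f, D) = 8*f
z = -1/430240 (z = 1/(8*(-293) - 427896) = 1/(-2344 - 427896) = 1/(-430240) = -1/430240 ≈ -2.3243e-6)
z + (202774/(-142851) + v(-1*(-47), 417)/(-235623)) = -1/430240 + (202774/(-142851) + (-246 - 1*(-47))/(-235623)) = -1/430240 + (202774*(-1/142851) + (-246 + 47)*(-1/235623)) = -1/430240 + (-202774/142851 - 199*(-1/235623)) = -1/430240 + (-202774/142851 + 199/235623) = -1/430240 - 5305532317/3739886797 = -2282655963952877/1609048895541280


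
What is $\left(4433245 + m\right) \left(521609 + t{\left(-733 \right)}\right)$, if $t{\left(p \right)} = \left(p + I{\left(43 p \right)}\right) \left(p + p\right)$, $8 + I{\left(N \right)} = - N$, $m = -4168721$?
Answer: $-11797489740036$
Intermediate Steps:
$I{\left(N \right)} = -8 - N$
$t{\left(p \right)} = 2 p \left(-8 - 42 p\right)$ ($t{\left(p \right)} = \left(p - \left(8 + 43 p\right)\right) \left(p + p\right) = \left(p - \left(8 + 43 p\right)\right) 2 p = \left(-8 - 42 p\right) 2 p = 2 p \left(-8 - 42 p\right)$)
$\left(4433245 + m\right) \left(521609 + t{\left(-733 \right)}\right) = \left(4433245 - 4168721\right) \left(521609 - - 2932 \left(4 + 21 \left(-733\right)\right)\right) = 264524 \left(521609 - - 2932 \left(4 - 15393\right)\right) = 264524 \left(521609 - \left(-2932\right) \left(-15389\right)\right) = 264524 \left(521609 - 45120548\right) = 264524 \left(-44598939\right) = -11797489740036$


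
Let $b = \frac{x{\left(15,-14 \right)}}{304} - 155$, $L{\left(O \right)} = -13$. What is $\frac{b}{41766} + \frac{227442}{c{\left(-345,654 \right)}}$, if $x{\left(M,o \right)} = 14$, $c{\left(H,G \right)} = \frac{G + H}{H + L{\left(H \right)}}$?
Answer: $- \frac{57435136963981}{217962832} \approx -2.6351 \cdot 10^{5}$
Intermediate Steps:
$c{\left(H,G \right)} = \frac{G + H}{-13 + H}$ ($c{\left(H,G \right)} = \frac{G + H}{H - 13} = \frac{G + H}{-13 + H}$)
$b = - \frac{23553}{152}$ ($b = \frac{1}{304} \cdot 14 - 155 = \frac{7}{152} - 155 = - \frac{23553}{152} \approx -154.95$)
$\frac{b}{41766} + \frac{227442}{c{\left(-345,654 \right)}} = - \frac{23553}{152 \cdot 41766} + \frac{227442}{\frac{1}{-13 - 345} \left(654 - 345\right)} = \left(- \frac{23553}{152}\right) \frac{1}{41766} + \frac{227442}{\frac{1}{-358} \cdot 309} = - \frac{7851}{2116144} + \frac{227442}{\left(- \frac{1}{358}\right) 309} = - \frac{7851}{2116144} + \frac{227442}{- \frac{309}{358}} = - \frac{7851}{2116144} + 227442 \left(- \frac{358}{309}\right) = - \frac{7851}{2116144} - \frac{27141412}{103} = - \frac{57435136963981}{217962832}$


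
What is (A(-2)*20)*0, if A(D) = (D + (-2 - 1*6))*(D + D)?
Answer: 0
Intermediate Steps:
A(D) = 2*D*(-8 + D) (A(D) = (D + (-2 - 6))*(2*D) = (D - 8)*(2*D) = (-8 + D)*(2*D) = 2*D*(-8 + D))
(A(-2)*20)*0 = ((2*(-2)*(-8 - 2))*20)*0 = ((2*(-2)*(-10))*20)*0 = (40*20)*0 = 800*0 = 0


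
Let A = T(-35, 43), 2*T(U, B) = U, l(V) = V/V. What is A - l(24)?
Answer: -37/2 ≈ -18.500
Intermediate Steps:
l(V) = 1
T(U, B) = U/2
A = -35/2 (A = (½)*(-35) = -35/2 ≈ -17.500)
A - l(24) = -35/2 - 1*1 = -35/2 - 1 = -37/2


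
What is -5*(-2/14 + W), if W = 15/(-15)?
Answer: 40/7 ≈ 5.7143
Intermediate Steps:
W = -1 (W = 15*(-1/15) = -1)
-5*(-2/14 + W) = -5*(-2/14 - 1) = -5*(-2*1/14 - 1) = -5*(-⅐ - 1) = -5*(-8/7) = 40/7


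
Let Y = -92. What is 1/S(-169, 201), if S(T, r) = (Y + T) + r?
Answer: -1/60 ≈ -0.016667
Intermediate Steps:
S(T, r) = -92 + T + r (S(T, r) = (-92 + T) + r = -92 + T + r)
1/S(-169, 201) = 1/(-92 - 169 + 201) = 1/(-60) = -1/60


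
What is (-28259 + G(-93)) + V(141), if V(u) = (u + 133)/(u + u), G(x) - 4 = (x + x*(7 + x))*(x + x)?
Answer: -211300348/141 ≈ -1.4986e+6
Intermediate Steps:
G(x) = 4 + 2*x*(x + x*(7 + x)) (G(x) = 4 + (x + x*(7 + x))*(x + x) = 4 + (x + x*(7 + x))*(2*x) = 4 + 2*x*(x + x*(7 + x)))
V(u) = (133 + u)/(2*u) (V(u) = (133 + u)/((2*u)) = (133 + u)*(1/(2*u)) = (133 + u)/(2*u))
(-28259 + G(-93)) + V(141) = (-28259 + (4 + 2*(-93)**3 + 16*(-93)**2)) + (1/2)*(133 + 141)/141 = (-28259 + (4 + 2*(-804357) + 16*8649)) + (1/2)*(1/141)*274 = (-28259 + (4 - 1608714 + 138384)) + 137/141 = (-28259 - 1470326) + 137/141 = -1498585 + 137/141 = -211300348/141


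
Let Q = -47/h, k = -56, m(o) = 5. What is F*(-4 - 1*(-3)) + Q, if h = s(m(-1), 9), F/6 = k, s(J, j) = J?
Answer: 1633/5 ≈ 326.60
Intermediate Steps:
F = -336 (F = 6*(-56) = -336)
h = 5
Q = -47/5 ≈ -9.4000
F*(-4 - 1*(-3)) + Q = -336*(-4 - 1*(-3)) - 47/5 = -336*(-4 + 3) - 47/5 = -336*(-1) - 47/5 = 336 - 47/5 = 1633/5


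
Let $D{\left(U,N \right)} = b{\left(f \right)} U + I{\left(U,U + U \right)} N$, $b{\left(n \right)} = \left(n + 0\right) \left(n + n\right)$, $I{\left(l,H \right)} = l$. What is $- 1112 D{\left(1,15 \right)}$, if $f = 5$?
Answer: $-72280$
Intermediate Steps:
$b{\left(n \right)} = 2 n^{2}$ ($b{\left(n \right)} = n 2 n = 2 n^{2}$)
$D{\left(U,N \right)} = 50 U + N U$ ($D{\left(U,N \right)} = 2 \cdot 5^{2} U + U N = 2 \cdot 25 U + N U = 50 U + N U$)
$- 1112 D{\left(1,15 \right)} = - 1112 \cdot 1 \left(50 + 15\right) = - 1112 \cdot 1 \cdot 65 = \left(-1112\right) 65 = -72280$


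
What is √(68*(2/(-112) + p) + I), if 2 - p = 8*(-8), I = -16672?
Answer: I*√2388302/14 ≈ 110.39*I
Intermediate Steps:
p = 66 (p = 2 - 8*(-8) = 2 - 1*(-64) = 2 + 64 = 66)
√(68*(2/(-112) + p) + I) = √(68*(2/(-112) + 66) - 16672) = √(68*(2*(-1/112) + 66) - 16672) = √(68*(-1/56 + 66) - 16672) = √(68*(3695/56) - 16672) = √(62815/14 - 16672) = √(-170593/14) = I*√2388302/14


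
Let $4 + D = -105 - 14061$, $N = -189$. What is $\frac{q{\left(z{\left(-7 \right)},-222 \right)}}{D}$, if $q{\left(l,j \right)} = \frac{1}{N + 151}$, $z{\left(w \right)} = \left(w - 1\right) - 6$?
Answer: $\frac{1}{538460} \approx 1.8571 \cdot 10^{-6}$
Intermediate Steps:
$z{\left(w \right)} = -7 + w$ ($z{\left(w \right)} = \left(-1 + w\right) - 6 = -7 + w$)
$q{\left(l,j \right)} = - \frac{1}{38}$ ($q{\left(l,j \right)} = \frac{1}{-189 + 151} = \frac{1}{-38} = - \frac{1}{38}$)
$D = -14170$ ($D = -4 - 14166 = -14170$)
$\frac{q{\left(z{\left(-7 \right)},-222 \right)}}{D} = - \frac{1}{38 \left(-14170\right)} = \left(- \frac{1}{38}\right) \left(- \frac{1}{14170}\right) = \frac{1}{538460}$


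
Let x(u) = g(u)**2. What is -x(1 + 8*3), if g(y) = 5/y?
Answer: -1/25 ≈ -0.040000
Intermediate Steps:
x(u) = 25/u**2 (x(u) = (5/u)**2 = 25/u**2)
-x(1 + 8*3) = -25/(1 + 8*3)**2 = -25/(1 + 24)**2 = -25/25**2 = -25/625 = -1*1/25 = -1/25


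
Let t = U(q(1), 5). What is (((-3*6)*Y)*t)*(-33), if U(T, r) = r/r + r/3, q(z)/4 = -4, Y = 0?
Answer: 0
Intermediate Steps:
q(z) = -16 (q(z) = 4*(-4) = -16)
U(T, r) = 1 + r/3 (U(T, r) = 1 + r*(⅓) = 1 + r/3)
t = 8/3 (t = 1 + (⅓)*5 = 1 + 5/3 = 8/3 ≈ 2.6667)
(((-3*6)*Y)*t)*(-33) = ((-3*6*0)*(8/3))*(-33) = (-18*0*(8/3))*(-33) = (0*(8/3))*(-33) = 0*(-33) = 0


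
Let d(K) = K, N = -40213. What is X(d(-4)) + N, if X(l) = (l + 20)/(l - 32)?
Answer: -361921/9 ≈ -40213.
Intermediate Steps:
X(l) = (20 + l)/(-32 + l)
X(d(-4)) + N = (20 - 4)/(-32 - 4) - 40213 = 16/(-36) - 40213 = -1/36*16 - 40213 = -4/9 - 40213 = -361921/9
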